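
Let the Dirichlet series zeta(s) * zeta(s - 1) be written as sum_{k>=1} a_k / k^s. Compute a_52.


Convolution gives a_k = sum_{d | k} d * 1 = sum_{d | k} d = sigma(k), the sum of positive divisors of k.
For k = 52, the divisors are 1, 2, 4, 13, 26, 52, so
sigma(52) = 1 + 2 + 4 + 13 + 26 + 52 = 98.

98


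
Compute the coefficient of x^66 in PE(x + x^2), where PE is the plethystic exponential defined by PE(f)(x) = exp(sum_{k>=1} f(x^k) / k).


With f(x) = x + x^2, the exponent is sum_{k>=1} (x^k + x^(2k)) / k = -ln(1 - x) - ln(1 - x^2). Exponentiating:
PE(x + x^2) = 1 / ((1 - x)(1 - x^2)).
This is the generating function for partitions of n into parts of size 1 or 2. The number of 2's can be any j in 0..33, and the rest are 1's, so
[x^66] = floor(66/2) + 1 = 34.

34


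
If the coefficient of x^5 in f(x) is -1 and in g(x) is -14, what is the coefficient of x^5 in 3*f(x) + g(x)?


Scalar multiplication scales coefficients: 3 * -1 = -3.
Then add the g coefficient: -3 + -14
= -17

-17


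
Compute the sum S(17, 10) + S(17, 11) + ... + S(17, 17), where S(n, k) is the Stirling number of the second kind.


By definition, S(n, k) counts partitions of an n-set into exactly k nonempty blocks.
Computing row n = 17 for k = 10..17:
S(17, k): 2758334150, 512060978, 62022324, 4910178, 249900, 7820, 136, 1
Sum = 3337585487.

3337585487


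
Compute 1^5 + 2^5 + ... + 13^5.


This power sum has a closed form given by Faulhaber's formula
sum_{k=1}^{m} k^p = (1 / (p + 1)) * sum_{j=0}^{p} C(p + 1, j) B_j m^(p + 1 - j),
but for small m direct computation is fastest:
1 + 32 + 243 + 1024 + 3125 + 7776 + 16807 + 32768 + 59049 + 100000 + 161051 + 248832 + 371293 = 1002001.

1002001


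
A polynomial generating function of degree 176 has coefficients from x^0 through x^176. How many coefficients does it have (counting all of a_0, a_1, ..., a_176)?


A polynomial of degree 176 takes the form a_0 + a_1 x + ... + a_176 x^176.
The number of coefficients is 176 + 1 = 177.

177


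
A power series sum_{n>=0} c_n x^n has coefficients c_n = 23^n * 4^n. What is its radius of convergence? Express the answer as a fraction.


By the root test (Cauchy-Hadamard), the radius is R = 1 / limsup_n |c_n|^(1/n).
Here |c_n|^(1/n) = (23^n * 4^n)^(1/n) = 23 * 4 = 92 for all n.
So R = 1/92 = 1/92.

1/92


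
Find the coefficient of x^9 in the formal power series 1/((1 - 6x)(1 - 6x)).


By partial fractions or Cauchy convolution:
The coefficient equals sum_{k=0}^{9} 6^k * 6^(9-k).
= 100776960

100776960


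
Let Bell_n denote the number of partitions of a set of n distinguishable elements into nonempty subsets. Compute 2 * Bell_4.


Bell_4 can be computed from the Bell triangle or from Dobinski's identity Bell_n = (1/e) * sum_{k>=0} k^n / k!.
Computing Bell_4 = 15.
Then 2 * 15 = 30.

30


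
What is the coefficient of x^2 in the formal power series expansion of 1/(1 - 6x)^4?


The general identity 1/(1 - c x)^r = sum_{k>=0} c^k C(k + r - 1, r - 1) x^k follows by substituting y = c x into 1/(1 - y)^r = sum_{k>=0} C(k + r - 1, r - 1) y^k.
For c = 6, r = 4, k = 2:
6^2 * C(5, 3) = 36 * 10 = 360.

360


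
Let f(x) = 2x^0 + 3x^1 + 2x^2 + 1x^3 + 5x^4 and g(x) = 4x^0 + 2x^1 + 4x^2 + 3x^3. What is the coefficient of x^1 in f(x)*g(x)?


Cauchy product at x^1:
2*2 + 3*4
= 16

16


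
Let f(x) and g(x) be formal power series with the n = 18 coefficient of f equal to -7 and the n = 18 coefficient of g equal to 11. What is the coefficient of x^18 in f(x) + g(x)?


Addition of formal power series is termwise.
The coefficient of x^18 in f + g = -7 + 11
= 4

4


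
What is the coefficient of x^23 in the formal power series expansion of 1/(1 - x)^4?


The negative binomial / multiset identity is
1/(1 - x)^r = sum_{k>=0} C(k + r - 1, r - 1) x^k.
Here r = 4 and k = 23, so the coefficient is
C(23 + 3, 3) = C(26, 3)
= 2600

2600


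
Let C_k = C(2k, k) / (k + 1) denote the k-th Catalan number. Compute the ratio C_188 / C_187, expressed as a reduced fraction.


Using C_k = (2k)! / (k! (k+1)!), the ratio C_{k+1}/C_k simplifies to
C_{k+1}/C_k = [(2k+2)! / ((k+1)! (k+2)!)] * [k! (k+1)! / (2k)!]
 = (2k+2)(2k+1) / ((k+1)(k+2)) = 2(2k+1) / (k+2).
For k = 187: 2(2*187 + 1) / (187 + 2) = 750/189 = 250/63.

250/63


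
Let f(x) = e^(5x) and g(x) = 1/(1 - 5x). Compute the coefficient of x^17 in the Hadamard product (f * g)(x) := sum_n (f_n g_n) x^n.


Expanding: f_k = 5^k/k! (from e^(5x)) and g_k = 5^k (from 1/(1 - 5x)). So the Hadamard coefficient (f * g)_k = 5^k 5^k / k! = (25)^k / k!.
For k = 17: 25^17/17! = 582076609134674072265625/355687428096000 = 4656612873077392578125/2845499424768.

4656612873077392578125/2845499424768


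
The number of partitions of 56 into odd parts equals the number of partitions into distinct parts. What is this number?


Computing partitions of 56 into odd parts (1, 3, 5, ...):
Using the generating function prod_{k>=0} 1/(1-x^(2k+1)),
the count is 7108

7108


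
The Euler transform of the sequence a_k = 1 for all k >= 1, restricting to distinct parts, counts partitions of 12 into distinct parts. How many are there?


Partitions of 12 into distinct parts can be computed via generating function.
Product (1+x)(1+x^2)(1+x^3)...
The coefficient of x^12 = 15

15


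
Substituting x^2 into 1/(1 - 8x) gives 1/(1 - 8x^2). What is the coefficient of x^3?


Since 1/(1 - 8x^2) only has even powers of x,
the coefficient of x^3 (odd) is 0.

0


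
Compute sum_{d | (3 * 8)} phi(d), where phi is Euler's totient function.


First, 3 * 8 = 24. One classical identity is sum_{d | n} phi(d) = n (each k in [1, n] has a unique gcd with n, and among the k's with gcd(k, n) = n/d there are phi(d) of them). So the sum equals 24. We also verify directly:
Divisors of 24: 1, 2, 3, 4, 6, 8, 12, 24.
phi values: 1, 1, 2, 2, 2, 4, 4, 8.
Sum = 24.

24


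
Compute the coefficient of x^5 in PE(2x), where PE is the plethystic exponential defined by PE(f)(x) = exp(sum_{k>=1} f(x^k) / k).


With f(x) = 2x, the exponent is sum_{k>=1} 2 x^k / k = 2 * (-ln(1 - x)). Exponentiating:
PE(2x) = exp(-2 ln(1 - x)) = 1/(1 - x)^2.
By the negative binomial expansion, [x^n] 1/(1 - x)^2 = C(n + 1, 1).
For n = 5: C(6, 1) = 6.

6


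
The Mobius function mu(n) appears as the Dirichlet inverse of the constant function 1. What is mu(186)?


186 = 2 * 3 * 31 (all distinct primes).
mu(186) = (-1)^3 = -1

-1


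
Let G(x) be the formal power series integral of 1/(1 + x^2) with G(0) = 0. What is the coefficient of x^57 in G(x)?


1/(1 + x^2) = sum_{j>=0} (-1)^j x^(2j). Integrating termwise with G(0) = 0:
G(x) = sum_{j>=0} (-1)^j x^(2j+1) / (2j+1) = arctan(x).
Only odd powers are nonzero. For x^57 write 57 = 2*28 + 1, giving
(-1)^28 / 57 = 1/57 = 1/57.

1/57


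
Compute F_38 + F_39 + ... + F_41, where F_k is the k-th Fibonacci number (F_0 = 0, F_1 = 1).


Use the identity sum_{k=0}^{N} F_k = F_{N+2} - 1 (which follows from F_{k+2} - F_{k+1} = F_k). Then
sum_{k=38}^{41} F_k = (F_{43} - 1) - (F_{39} - 1) = F_{43} - F_{39}.
Computing: F_{43} = 433494437, F_{39} = 63245986, so
Sum = 433494437 - 63245986 = 370248451.

370248451


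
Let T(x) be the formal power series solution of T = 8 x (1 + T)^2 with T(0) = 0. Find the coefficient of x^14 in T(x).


Apply the Lagrange inversion formula: if T = 8 x * phi(T) with phi(t) = (1 + t)^2, then [x^n] T = 8^n * (1/n) [t^(n-1)] phi(t)^n = 8^n * (1/n) [t^(n-1)] (1 + t)^(2n) = 8^n * (1/n) C(2n, n-1).
Using the identity C(2n, n-1) = C(2n, n) * n / (n+1), the unscaled factor equals C(2n, n) / (n+1) = C_n, the n-th Catalan number.
For n = 14: C_14 = C(28, 14) / 15 = 40116600/15 = 2674440.
With the 8^14 = 4398046511104 factor, the coefficient is 4398046511104 * 2674440 = 11762311511156981760.

11762311511156981760


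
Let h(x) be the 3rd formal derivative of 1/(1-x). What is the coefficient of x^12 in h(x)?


Differentiating 3 times: d^3/dx^3 [1/(1-x)] = 3!/(1-x)^4.
The expansion 1/(1-x)^4 = sum_{k>=0} C(k+3, 3) x^k, so the coefficient of x^n in 3!/(1-x)^4 is 3! * C(n+3, 3).
For n = 12: 6 * C(15, 3) = 6 * 455 = 2730

2730


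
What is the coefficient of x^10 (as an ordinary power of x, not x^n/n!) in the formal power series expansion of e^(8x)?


The exponential series is e^y = sum_{k>=0} y^k / k!. Substituting y = 8x gives
e^(8x) = sum_{k>=0} 8^k x^k / k!.
So the coefficient of x^n is a^n/n! with a = 8, n = 10:
8^10 / 10! = 1073741824/3628800 = 4194304/14175

4194304/14175


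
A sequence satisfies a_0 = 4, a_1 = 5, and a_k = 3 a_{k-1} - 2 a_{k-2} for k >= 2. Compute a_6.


The characteristic equation is t^2 - 3 t + 2 = 0, with roots r_1 = 2 and r_2 = 1 (so c_1 = r_1 + r_2, c_2 = -r_1 r_2 as required).
One can use the closed form a_n = A r_1^n + B r_2^n, but direct iteration is more reliable:
a_0 = 4, a_1 = 5, a_2 = 7, a_3 = 11, a_4 = 19, a_5 = 35, a_6 = 67.
So a_6 = 67.

67


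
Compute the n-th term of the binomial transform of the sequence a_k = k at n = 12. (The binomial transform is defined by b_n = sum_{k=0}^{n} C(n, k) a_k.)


With a_k = k, b_n = sum_{k=0}^{n} C(n, k) k. Using k * C(n, k) = n * C(n-1, k-1) gives b_n = n * sum_{k>=1} C(n-1, k-1) = n * 2^(n-1).
For n = 12: 12 * 2^11 = 12 * 2048 = 24576.

24576


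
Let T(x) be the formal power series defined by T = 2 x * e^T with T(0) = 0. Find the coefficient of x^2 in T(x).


Apply the Lagrange inversion formula: if T = 2 x * phi(T) with phi(t) = e^t, then
[x^n] T = 2^n * (1/n) [t^(n-1)] phi(t)^n = 2^n * (1/n) [t^(n-1)] e^(n t) = 2^n * (1/n) * n^(n-1) / (n-1)! = 2^n * n^(n-1) / n!.
When c = 1 this is the Cayley count of rooted labeled trees on n vertices, divided by n!.
For n = 2: 2^2 * 2^1 / 2! = 4 * 2/2 = 4.

4


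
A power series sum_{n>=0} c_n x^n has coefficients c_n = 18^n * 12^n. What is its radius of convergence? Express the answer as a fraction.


By the root test (Cauchy-Hadamard), the radius is R = 1 / limsup_n |c_n|^(1/n).
Here |c_n|^(1/n) = (18^n * 12^n)^(1/n) = 18 * 12 = 216 for all n.
So R = 1/216 = 1/216.

1/216


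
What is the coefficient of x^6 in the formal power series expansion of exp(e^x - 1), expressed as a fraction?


exp(e^x - 1) is the exponential generating function for the Bell numbers Bell_k: exp(e^x - 1) = sum_{k>=0} Bell_k x^k / k!.
So the coefficient of x^6 in exp(e^x - 1) is Bell_6 / 6!.
Computing: Bell_6 = 203 and 6! = 720, giving
203/720 = 203/720.

203/720


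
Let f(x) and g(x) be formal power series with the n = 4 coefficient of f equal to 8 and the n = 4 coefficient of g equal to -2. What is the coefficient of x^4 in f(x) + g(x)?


Addition of formal power series is termwise.
The coefficient of x^4 in f + g = 8 + -2
= 6

6


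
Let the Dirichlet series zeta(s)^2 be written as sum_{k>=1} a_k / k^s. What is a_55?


The Dirichlet convolution of the constant function 1 with itself gives (1 * 1)(k) = sum_{d | k} 1 = d(k), the number of positive divisors of k.
Since zeta(s) = sum_{k>=1} 1/k^s, we have zeta(s)^2 = sum_{k>=1} d(k)/k^s, so a_k = d(k).
For k = 55: the divisors are 1, 5, 11, 55.
Count = 4.

4


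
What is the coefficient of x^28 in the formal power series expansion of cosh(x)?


The Maclaurin series is cosh(t) = sum_{m>=0} t^(2m) / (2m)!, so substituting t = x, only even powers of x are nonzero, with coefficient of x^(2m) equal to 1 / (2m)!.
For x^28 the coefficient is 1/28! = 1/304888344611713860501504000000 = 1/304888344611713860501504000000.

1/304888344611713860501504000000


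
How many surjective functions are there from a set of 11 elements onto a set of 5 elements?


By inclusion-exclusion on which target elements are missed, the number of surjections from an n-set onto a k-set is
surj(n, k) = sum_{j=0}^{k} (-1)^j C(k, j) (k - j)^n.
Equivalently surj(n, k) = k! * S(n, k), where S(n, k) is the Stirling number of the second kind.
For n = 11, k = 5:
S(11, 5) = 246730, so
surj = 5! * 246730 = 120 * 246730 = 29607600.

29607600


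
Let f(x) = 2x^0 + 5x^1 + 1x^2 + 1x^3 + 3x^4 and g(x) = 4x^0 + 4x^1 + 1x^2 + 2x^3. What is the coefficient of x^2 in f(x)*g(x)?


Cauchy product at x^2:
2*1 + 5*4 + 1*4
= 26

26


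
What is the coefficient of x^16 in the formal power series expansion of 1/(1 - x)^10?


The negative binomial / multiset identity is
1/(1 - x)^r = sum_{k>=0} C(k + r - 1, r - 1) x^k.
Here r = 10 and k = 16, so the coefficient is
C(16 + 9, 9) = C(25, 9)
= 2042975

2042975


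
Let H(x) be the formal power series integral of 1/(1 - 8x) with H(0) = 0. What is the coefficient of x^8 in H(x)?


1/(1 - 8x) = sum_{k>=0} 8^k x^k. Integrating termwise with H(0) = 0:
H(x) = sum_{k>=0} 8^k x^(k+1) / (k+1) = sum_{m>=1} 8^(m-1) x^m / m.
For m = 8: 8^7/8 = 2097152/8 = 262144.

262144


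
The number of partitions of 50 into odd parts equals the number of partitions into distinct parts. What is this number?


Computing partitions of 50 into odd parts (1, 3, 5, ...):
Using the generating function prod_{k>=0} 1/(1-x^(2k+1)),
the count is 3658

3658


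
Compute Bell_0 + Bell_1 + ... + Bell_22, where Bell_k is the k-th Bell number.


Recall Bell_k counts set partitions of a k-set (with Bell_0 = 1 by convention).
Bell_0 through Bell_22: 1, 1, 2, 5, 15, 52, 203, 877, 4140, 21147, 115975, 678570, 4213597, 27644437, 190899322, 1382958545, 10480142147, 82864869804, 682076806159, 5832742205057, 51724158235372, 474869816156751, 4506715738447323
Sum = 1 + 1 + 2 + 5 + 15 + 52 + 203 + 877 + 4140 + 21147 + 115975 + 678570 + 4213597 + 27644437 + 190899322 + 1382958545 + 10480142147 + 82864869804 + 682076806159 + 5832742205057 + 51724158235372 + 474869816156751 + 4506715738447323 = 5039919483399502.

5039919483399502


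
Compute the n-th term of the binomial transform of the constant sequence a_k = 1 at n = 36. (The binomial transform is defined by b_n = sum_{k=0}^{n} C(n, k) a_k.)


With a_k = 1 for all k, b_n = sum_{k=0}^{n} C(n, k) = 2^n by the binomial theorem.
For n = 36: 2^36 = 68719476736.

68719476736


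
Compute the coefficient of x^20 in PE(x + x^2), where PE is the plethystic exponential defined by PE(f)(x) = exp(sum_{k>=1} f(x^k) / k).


With f(x) = x + x^2, the exponent is sum_{k>=1} (x^k + x^(2k)) / k = -ln(1 - x) - ln(1 - x^2). Exponentiating:
PE(x + x^2) = 1 / ((1 - x)(1 - x^2)).
This is the generating function for partitions of n into parts of size 1 or 2. The number of 2's can be any j in 0..10, and the rest are 1's, so
[x^20] = floor(20/2) + 1 = 11.

11


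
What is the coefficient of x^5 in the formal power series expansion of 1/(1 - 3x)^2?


The general identity 1/(1 - c x)^r = sum_{k>=0} c^k C(k + r - 1, r - 1) x^k follows by substituting y = c x into 1/(1 - y)^r = sum_{k>=0} C(k + r - 1, r - 1) y^k.
For c = 3, r = 2, k = 5:
3^5 * C(6, 1) = 243 * 6 = 1458.

1458


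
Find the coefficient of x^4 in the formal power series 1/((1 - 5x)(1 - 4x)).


By partial fractions or Cauchy convolution:
The coefficient equals sum_{k=0}^{4} 5^k * 4^(4-k).
= 2101

2101


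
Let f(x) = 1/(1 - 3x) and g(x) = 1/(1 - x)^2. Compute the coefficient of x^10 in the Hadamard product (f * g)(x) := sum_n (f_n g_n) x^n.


f has coefficients f_k = 3^k. For g = 1/(1 - x)^2 the coefficient is g_k = C(k + 1, 1) = k + 1. The Hadamard coefficient is (f * g)_k = 3^k * (k + 1).
For k = 10: 3^10 * 11 = 59049 * 11 = 649539.

649539


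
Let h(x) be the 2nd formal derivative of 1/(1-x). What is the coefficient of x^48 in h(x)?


Differentiating 2 times: d^2/dx^2 [1/(1-x)] = 2!/(1-x)^3.
The expansion 1/(1-x)^3 = sum_{k>=0} C(k+2, 2) x^k, so the coefficient of x^n in 2!/(1-x)^3 is 2! * C(n+2, 2).
For n = 48: 2 * C(50, 2) = 2 * 1225 = 2450

2450


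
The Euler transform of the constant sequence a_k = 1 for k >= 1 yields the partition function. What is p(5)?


The Euler transform converts the sequence a_k = 1 into the number of integer partitions.
Using the recurrence or dynamic programming:
p(5) = 7

7


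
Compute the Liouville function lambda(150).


The Liouville function is lambda(k) = (-1)^Omega(k), where Omega(k) counts the prime factors of k with multiplicity.
Factoring: 150 = 2 * 3 * 5 * 5, so Omega(150) = 4.
lambda(150) = (-1)^4 = 1.

1


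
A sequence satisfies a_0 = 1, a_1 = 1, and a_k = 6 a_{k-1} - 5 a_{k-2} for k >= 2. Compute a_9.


The characteristic equation is t^2 - 6 t + 5 = 0, with roots r_1 = 5 and r_2 = 1 (so c_1 = r_1 + r_2, c_2 = -r_1 r_2 as required).
One can use the closed form a_n = A r_1^n + B r_2^n, but direct iteration is more reliable:
a_0 = 1, a_1 = 1, a_2 = 1, a_3 = 1, a_4 = 1, a_5 = 1, a_6 = 1, a_7 = 1, a_8 = 1, a_9 = 1.
So a_9 = 1.

1


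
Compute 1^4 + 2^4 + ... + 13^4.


This power sum has a closed form given by Faulhaber's formula
sum_{k=1}^{m} k^p = (1 / (p + 1)) * sum_{j=0}^{p} C(p + 1, j) B_j m^(p + 1 - j),
but for small m direct computation is fastest:
1 + 16 + 81 + 256 + 625 + 1296 + 2401 + 4096 + 6561 + 10000 + 14641 + 20736 + 28561 = 89271.

89271


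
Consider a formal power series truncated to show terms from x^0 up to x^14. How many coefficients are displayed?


From x^0 to x^14 inclusive, the count is 14 - 0 + 1 = 15.

15


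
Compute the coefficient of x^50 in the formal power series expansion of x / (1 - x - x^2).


Let f(x) = sum_{k>=0} a_k x^k. Multiplying f(x) * (1 - x - x^2) = x and matching coefficients gives a_0 = 0, a_1 = 1, and a_k = a_{k-1} + a_{k-2} for k >= 2. These are the Fibonacci numbers F_k.
Iterating from F_0 = 0, F_1 = 1:
F_0=0, F_1=1, F_2=1, F_3=2, F_4=3, F_5=5, F_6=8, F_7=13, F_8=21, F_9=34, ...
F_50 = 12586269025.

12586269025


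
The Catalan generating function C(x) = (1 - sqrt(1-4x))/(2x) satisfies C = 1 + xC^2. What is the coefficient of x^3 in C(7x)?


Substituting x -> 7x scales the n-th coefficient by 7^n, so [x^3] C(7x) = 7^3 * C_3.
C_3 = C(2*3, 3)/(4) = 20/4 = 5.
So 7^3 * 5 = 343 * 5 = 1715.

1715


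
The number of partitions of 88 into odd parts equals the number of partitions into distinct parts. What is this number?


Computing partitions of 88 into odd parts (1, 3, 5, ...):
Using the generating function prod_{k>=0} 1/(1-x^(2k+1)),
the count is 159046

159046


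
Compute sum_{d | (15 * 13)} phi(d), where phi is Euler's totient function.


First, 15 * 13 = 195. One classical identity is sum_{d | n} phi(d) = n (each k in [1, n] has a unique gcd with n, and among the k's with gcd(k, n) = n/d there are phi(d) of them). So the sum equals 195. We also verify directly:
Divisors of 195: 1, 3, 5, 13, 15, 39, 65, 195.
phi values: 1, 2, 4, 12, 8, 24, 48, 96.
Sum = 195.

195


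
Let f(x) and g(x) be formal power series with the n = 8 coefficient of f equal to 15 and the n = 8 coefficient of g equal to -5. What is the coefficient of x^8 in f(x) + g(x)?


Addition of formal power series is termwise.
The coefficient of x^8 in f + g = 15 + -5
= 10

10


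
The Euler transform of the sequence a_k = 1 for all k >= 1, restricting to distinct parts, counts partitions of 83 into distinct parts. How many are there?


Partitions of 83 into distinct parts can be computed via generating function.
Product (1+x)(1+x^2)(1+x^3)...
The coefficient of x^83 = 101698

101698


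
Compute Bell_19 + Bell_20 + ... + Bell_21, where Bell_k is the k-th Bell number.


Recall Bell_k counts set partitions of a k-set (with Bell_0 = 1 by convention).
Bell_19 through Bell_21: 5832742205057, 51724158235372, 474869816156751
Sum = 5832742205057 + 51724158235372 + 474869816156751 = 532426716597180.

532426716597180


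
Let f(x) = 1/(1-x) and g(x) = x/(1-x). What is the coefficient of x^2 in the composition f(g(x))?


First simplify the composition: f(g(x)) = 1/(1 - x/(1-x)) = (1-x)/((1-x) - x) = (1-x)/(1-2x).
Now extract the coefficient. Write (1-x)/(1-2x) = 1/(1-2x) - x/(1-2x).
The coefficient of x^n in 1/(1-2x) is 2^n, and in x/(1-2x) is 2^(n-1) (for n >= 1).
So the coefficient of x^2 is 2^2 - 2^1 = 4 - 2 = 2.

2


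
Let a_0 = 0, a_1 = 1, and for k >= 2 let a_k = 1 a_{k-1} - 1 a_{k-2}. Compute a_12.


Iterating the recurrence forward:
a_0 = 0
a_1 = 1
a_2 = 1*1 - 1*0 = 1
a_3 = 1*1 - 1*1 = 0
a_4 = 1*0 - 1*1 = -1
a_5 = 1*-1 - 1*0 = -1
a_6 = 1*-1 - 1*-1 = 0
a_7 = 1*0 - 1*-1 = 1
a_8 = 1*1 - 1*0 = 1
a_9 = 1*1 - 1*1 = 0
a_10 = 1*0 - 1*1 = -1
a_11 = 1*-1 - 1*0 = -1
a_12 = 1*-1 - 1*-1 = 0
So a_12 = 0.

0


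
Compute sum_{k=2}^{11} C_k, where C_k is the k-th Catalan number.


C_2 through C_11: 2, 5, 14, 42, 132, 429, 1430, 4862, 16796, 58786
Sum = 2 + 5 + 14 + 42 + 132 + 429 + 1430 + 4862 + 16796 + 58786
= 82498

82498


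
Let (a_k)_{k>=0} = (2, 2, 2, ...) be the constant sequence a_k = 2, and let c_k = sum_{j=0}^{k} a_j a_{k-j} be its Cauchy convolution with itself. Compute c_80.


Since a_j = 2 for all j >= 0, the convolution sum becomes
c_k = sum_{j=0}^{k} 2 * 2 = 4 * (k + 1).
Equivalently, the generating function of (a_k) is 2/(1 - x) and its square is 4/(1 - x)^2 = sum_{k>=0} 4(k + 1) x^k.
For k = 80: 4 * 81 = 324.

324


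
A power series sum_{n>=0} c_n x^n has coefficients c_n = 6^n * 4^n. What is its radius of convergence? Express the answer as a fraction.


By the root test (Cauchy-Hadamard), the radius is R = 1 / limsup_n |c_n|^(1/n).
Here |c_n|^(1/n) = (6^n * 4^n)^(1/n) = 6 * 4 = 24 for all n.
So R = 1/24 = 1/24.

1/24


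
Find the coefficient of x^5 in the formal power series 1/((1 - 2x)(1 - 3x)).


By partial fractions or Cauchy convolution:
The coefficient equals sum_{k=0}^{5} 2^k * 3^(5-k).
= 665

665


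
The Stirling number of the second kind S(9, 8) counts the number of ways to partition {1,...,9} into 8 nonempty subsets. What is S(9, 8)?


Using the explicit formula S(n,k) = (1/k!) sum_{j=0}^{k} (-1)^(k-j) C(k,j) j^n:
S(9, 8) = 36
Equivalently, S(n,k) is n! times the coefficient of x^n in the EGF (e^x - 1)^k / k!.

36


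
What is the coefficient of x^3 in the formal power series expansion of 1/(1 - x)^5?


The expansion 1/(1 - x)^r = sum_{k>=0} C(k + r - 1, r - 1) x^k follows from the multiset / negative-binomial theorem (or from repeated differentiation of the geometric series).
For r = 5 and k = 3:
C(7, 4) = 5040 / (24 * 6) = 35.

35


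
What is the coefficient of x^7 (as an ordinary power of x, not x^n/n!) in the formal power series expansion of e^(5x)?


The exponential series is e^y = sum_{k>=0} y^k / k!. Substituting y = 5x gives
e^(5x) = sum_{k>=0} 5^k x^k / k!.
So the coefficient of x^n is a^n/n! with a = 5, n = 7:
5^7 / 7! = 78125/5040 = 15625/1008

15625/1008


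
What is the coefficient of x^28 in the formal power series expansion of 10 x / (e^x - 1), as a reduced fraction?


The exponential generating function for Bernoulli numbers is
x / (e^x - 1) = sum_{k>=0} B_k x^k / k!.
So the coefficient of x^28 in 10 x / (e^x - 1) is 10 B_28 / 28!.
Computing: B_28 = -23749461029/870, 28! = 304888344611713860501504000000, giving
10 * -23749461029/870 / 304888344611713860501504000000 = -3392780147/3789326568745586551947264000000.

-3392780147/3789326568745586551947264000000


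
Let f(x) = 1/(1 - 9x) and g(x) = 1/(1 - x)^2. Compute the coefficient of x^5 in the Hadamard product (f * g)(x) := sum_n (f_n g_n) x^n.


f has coefficients f_k = 9^k. For g = 1/(1 - x)^2 the coefficient is g_k = C(k + 1, 1) = k + 1. The Hadamard coefficient is (f * g)_k = 9^k * (k + 1).
For k = 5: 9^5 * 6 = 59049 * 6 = 354294.

354294


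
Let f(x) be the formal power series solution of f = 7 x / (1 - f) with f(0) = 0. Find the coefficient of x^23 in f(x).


Apply Lagrange inversion: f = 7 x * phi(f) with phi(t) = 1/(1 - t), so
[x^n] f = 7^n * (1/n) [t^(n-1)] phi(t)^n = 7^n * (1/n) [t^(n-1)] (1 - t)^(-n) = 7^n * (1/n) C(2n - 2, n - 1) = 7^n * C_{n-1}.
For n = 23: C_22 = C(44, 22) / 23 = 2104098963720/23 = 91482563640.
With the 7^23 = 27368747340080916343 factor, the coefficient is 27368747340080916343 * 91482563640 = 2503763170286033152098013568520.

2503763170286033152098013568520


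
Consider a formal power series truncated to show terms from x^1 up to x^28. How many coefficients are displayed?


From x^1 to x^28 inclusive, the count is 28 - 1 + 1 = 28.

28


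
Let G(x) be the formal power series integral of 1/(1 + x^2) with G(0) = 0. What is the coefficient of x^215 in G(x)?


1/(1 + x^2) = sum_{j>=0} (-1)^j x^(2j). Integrating termwise with G(0) = 0:
G(x) = sum_{j>=0} (-1)^j x^(2j+1) / (2j+1) = arctan(x).
Only odd powers are nonzero. For x^215 write 215 = 2*107 + 1, giving
(-1)^107 / 215 = -1/215 = -1/215.

-1/215


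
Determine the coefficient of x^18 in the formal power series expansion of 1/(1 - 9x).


The geometric series identity gives 1/(1 - c x) = sum_{k>=0} c^k x^k, so the coefficient of x^k is c^k.
Here c = 9 and k = 18.
Computing: 9^18 = 150094635296999121

150094635296999121


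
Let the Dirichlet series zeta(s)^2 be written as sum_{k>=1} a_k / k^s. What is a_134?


The Dirichlet convolution of the constant function 1 with itself gives (1 * 1)(k) = sum_{d | k} 1 = d(k), the number of positive divisors of k.
Since zeta(s) = sum_{k>=1} 1/k^s, we have zeta(s)^2 = sum_{k>=1} d(k)/k^s, so a_k = d(k).
For k = 134: the divisors are 1, 2, 67, 134.
Count = 4.

4


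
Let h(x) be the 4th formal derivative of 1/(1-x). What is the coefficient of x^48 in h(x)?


Differentiating 4 times: d^4/dx^4 [1/(1-x)] = 4!/(1-x)^5.
The expansion 1/(1-x)^5 = sum_{k>=0} C(k+4, 4) x^k, so the coefficient of x^n in 4!/(1-x)^5 is 4! * C(n+4, 4).
For n = 48: 24 * C(52, 4) = 24 * 270725 = 6497400

6497400


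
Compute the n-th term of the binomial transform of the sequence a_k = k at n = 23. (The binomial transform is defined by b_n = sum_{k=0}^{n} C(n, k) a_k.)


With a_k = k, b_n = sum_{k=0}^{n} C(n, k) k. Using k * C(n, k) = n * C(n-1, k-1) gives b_n = n * sum_{k>=1} C(n-1, k-1) = n * 2^(n-1).
For n = 23: 23 * 2^22 = 23 * 4194304 = 96468992.

96468992


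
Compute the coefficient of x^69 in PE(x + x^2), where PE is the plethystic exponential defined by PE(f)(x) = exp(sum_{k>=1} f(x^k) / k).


With f(x) = x + x^2, the exponent is sum_{k>=1} (x^k + x^(2k)) / k = -ln(1 - x) - ln(1 - x^2). Exponentiating:
PE(x + x^2) = 1 / ((1 - x)(1 - x^2)).
This is the generating function for partitions of n into parts of size 1 or 2. The number of 2's can be any j in 0..34, and the rest are 1's, so
[x^69] = floor(69/2) + 1 = 35.

35


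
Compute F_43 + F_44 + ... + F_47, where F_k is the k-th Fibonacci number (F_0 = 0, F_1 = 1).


Use the identity sum_{k=0}^{N} F_k = F_{N+2} - 1 (which follows from F_{k+2} - F_{k+1} = F_k). Then
sum_{k=43}^{47} F_k = (F_{49} - 1) - (F_{44} - 1) = F_{49} - F_{44}.
Computing: F_{49} = 7778742049, F_{44} = 701408733, so
Sum = 7778742049 - 701408733 = 7077333316.

7077333316


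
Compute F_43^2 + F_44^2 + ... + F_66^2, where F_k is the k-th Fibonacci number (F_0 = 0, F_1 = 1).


There is a standard identity sum_{k=0}^{N} F_k^2 = F_N * F_{N+1} (proved inductively from the telescoping relation F_k^2 = F_k F_{k+1} - F_{k-1} F_k). Then
sum_{k=43}^{66} F_k^2 = F_66 F_67 - F_42 F_43.
Computing: F_66 = 27777890035288, F_67 = 44945570212853, F_42 = 267914296, F_43 = 433494437.
Sum = 27777890035288 * 44945570212853 - 267914296 * 433494437 = 1248493106829807144932385312.

1248493106829807144932385312


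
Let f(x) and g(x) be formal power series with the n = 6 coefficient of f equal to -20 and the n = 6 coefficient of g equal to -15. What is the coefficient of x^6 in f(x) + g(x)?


Addition of formal power series is termwise.
The coefficient of x^6 in f + g = -20 + -15
= -35

-35


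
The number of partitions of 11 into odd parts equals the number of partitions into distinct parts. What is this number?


Computing partitions of 11 into odd parts (1, 3, 5, ...):
Using the generating function prod_{k>=0} 1/(1-x^(2k+1)),
the count is 12

12


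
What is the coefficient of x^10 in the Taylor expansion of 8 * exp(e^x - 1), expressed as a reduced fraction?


exp(e^x - 1) = sum_{k>=0} Bell_k x^k / k!, where Bell_k is the k-th Bell number.
So the coefficient of x^10 is 8 * Bell_10 / 10!.
Computing: Bell_10 = 115975 and 10! = 3628800, giving
8 * 115975/3628800 = 4639/18144.

4639/18144


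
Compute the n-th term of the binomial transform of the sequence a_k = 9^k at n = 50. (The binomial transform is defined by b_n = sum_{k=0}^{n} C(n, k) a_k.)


With a_k = 9^k, b_n = sum_{k=0}^{n} C(n, k) 9^k = (1 + 9)^n by the binomial theorem.
For n = 50: (1 + 9)^50 = 10^50 = 100000000000000000000000000000000000000000000000000.

100000000000000000000000000000000000000000000000000


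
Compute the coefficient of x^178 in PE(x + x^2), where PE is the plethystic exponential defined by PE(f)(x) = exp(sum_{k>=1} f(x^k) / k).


With f(x) = x + x^2, the exponent is sum_{k>=1} (x^k + x^(2k)) / k = -ln(1 - x) - ln(1 - x^2). Exponentiating:
PE(x + x^2) = 1 / ((1 - x)(1 - x^2)).
This is the generating function for partitions of n into parts of size 1 or 2. The number of 2's can be any j in 0..89, and the rest are 1's, so
[x^178] = floor(178/2) + 1 = 90.

90


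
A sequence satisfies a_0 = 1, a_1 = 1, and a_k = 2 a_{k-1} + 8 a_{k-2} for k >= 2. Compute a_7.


The characteristic equation is t^2 - 2 t - 8 = 0, with roots r_1 = 4 and r_2 = -2 (so c_1 = r_1 + r_2, c_2 = -r_1 r_2 as required).
One can use the closed form a_n = A r_1^n + B r_2^n, but direct iteration is more reliable:
a_0 = 1, a_1 = 1, a_2 = 10, a_3 = 28, a_4 = 136, a_5 = 496, a_6 = 2080, a_7 = 8128.
So a_7 = 8128.

8128


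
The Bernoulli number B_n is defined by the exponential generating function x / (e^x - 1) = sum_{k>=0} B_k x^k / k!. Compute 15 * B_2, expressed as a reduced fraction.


Bernoulli numbers can also be computed recursively via B_0 = 1 and sum_{j=0}^{m} C(m+1, j) B_j = 0 for m >= 1. Odd-index Bernoulli numbers vanish for k >= 3.
Computing B_2 = 1/6, so 15 * B_2 = 15 * 1/6 = 5/2.

5/2


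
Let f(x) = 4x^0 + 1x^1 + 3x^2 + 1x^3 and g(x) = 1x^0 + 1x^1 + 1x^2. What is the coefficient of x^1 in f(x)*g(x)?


Cauchy product at x^1:
4*1 + 1*1
= 5

5


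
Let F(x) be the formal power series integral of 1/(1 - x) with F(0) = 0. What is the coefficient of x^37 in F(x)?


1/(1 - x) = sum_{k>=0} x^k. Integrating termwise and using F(0) = 0 gives
F(x) = sum_{k>=0} x^(k+1) / (k+1) = sum_{m>=1} x^m / m = -ln(1 - x).
So the coefficient of x^37 is 1/37 = 1/37.

1/37


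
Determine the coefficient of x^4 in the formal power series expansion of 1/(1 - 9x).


The geometric series identity gives 1/(1 - c x) = sum_{k>=0} c^k x^k, so the coefficient of x^k is c^k.
Here c = 9 and k = 4.
Computing: 9^4 = 6561

6561


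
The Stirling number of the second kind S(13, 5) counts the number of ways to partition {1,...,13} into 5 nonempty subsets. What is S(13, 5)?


Using the explicit formula S(n,k) = (1/k!) sum_{j=0}^{k} (-1)^(k-j) C(k,j) j^n:
S(13, 5) = 7508501
Equivalently, S(n,k) is n! times the coefficient of x^n in the EGF (e^x - 1)^k / k!.

7508501


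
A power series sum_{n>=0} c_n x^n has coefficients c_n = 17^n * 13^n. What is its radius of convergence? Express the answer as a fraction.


By the root test (Cauchy-Hadamard), the radius is R = 1 / limsup_n |c_n|^(1/n).
Here |c_n|^(1/n) = (17^n * 13^n)^(1/n) = 17 * 13 = 221 for all n.
So R = 1/221 = 1/221.

1/221


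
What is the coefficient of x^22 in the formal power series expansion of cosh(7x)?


The Maclaurin series is cosh(t) = sum_{m>=0} t^(2m) / (2m)!, so substituting t = 7x, only even powers of x are nonzero, with coefficient of x^(2m) equal to 7^(2m) / (2m)!.
For x^22 the coefficient is 7^22/22! = 3909821048582988049/1124000727777607680000 = 11398895185373143/3276970051829760000.

11398895185373143/3276970051829760000


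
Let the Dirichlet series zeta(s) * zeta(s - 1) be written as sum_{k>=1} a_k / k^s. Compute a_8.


Convolution gives a_k = sum_{d | k} d * 1 = sum_{d | k} d = sigma(k), the sum of positive divisors of k.
For k = 8, the divisors are 1, 2, 4, 8, so
sigma(8) = 1 + 2 + 4 + 8 = 15.

15


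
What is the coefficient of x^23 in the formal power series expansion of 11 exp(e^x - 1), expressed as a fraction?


exp(e^x - 1) is the exponential generating function for the Bell numbers Bell_k: exp(e^x - 1) = sum_{k>=0} Bell_k x^k / k!.
So the coefficient of x^23 in 11 exp(e^x - 1) is 11 Bell_23 / 23!.
Computing: Bell_23 = 44152005855084346 and 23! = 25852016738884976640000, giving
11 * 44152005855084346/25852016738884976640000 = 22076002927542173/1175091669949317120000.

22076002927542173/1175091669949317120000


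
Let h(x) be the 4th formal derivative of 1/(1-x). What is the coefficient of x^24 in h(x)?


Differentiating 4 times: d^4/dx^4 [1/(1-x)] = 4!/(1-x)^5.
The expansion 1/(1-x)^5 = sum_{k>=0} C(k+4, 4) x^k, so the coefficient of x^n in 4!/(1-x)^5 is 4! * C(n+4, 4).
For n = 24: 24 * C(28, 4) = 24 * 20475 = 491400

491400


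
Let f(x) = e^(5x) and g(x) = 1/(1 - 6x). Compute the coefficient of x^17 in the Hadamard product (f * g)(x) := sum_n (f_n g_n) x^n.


Expanding: f_k = 5^k/k! (from e^(5x)) and g_k = 6^k (from 1/(1 - 6x)). So the Hadamard coefficient (f * g)_k = 5^k 6^k / k! = (30)^k / k!.
For k = 17: 30^17/17! = 12914016300000000000000000/355687428096000 = 4324877929687500/119119.

4324877929687500/119119


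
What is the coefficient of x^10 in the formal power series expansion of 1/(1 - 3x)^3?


The general identity 1/(1 - c x)^r = sum_{k>=0} c^k C(k + r - 1, r - 1) x^k follows by substituting y = c x into 1/(1 - y)^r = sum_{k>=0} C(k + r - 1, r - 1) y^k.
For c = 3, r = 3, k = 10:
3^10 * C(12, 2) = 59049 * 66 = 3897234.

3897234


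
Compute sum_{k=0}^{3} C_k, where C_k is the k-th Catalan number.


C_0 through C_3: 1, 1, 2, 5
Sum = 1 + 1 + 2 + 5
= 9

9


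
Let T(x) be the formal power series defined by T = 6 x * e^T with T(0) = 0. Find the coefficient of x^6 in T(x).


Apply the Lagrange inversion formula: if T = 6 x * phi(T) with phi(t) = e^t, then
[x^n] T = 6^n * (1/n) [t^(n-1)] phi(t)^n = 6^n * (1/n) [t^(n-1)] e^(n t) = 6^n * (1/n) * n^(n-1) / (n-1)! = 6^n * n^(n-1) / n!.
When c = 1 this is the Cayley count of rooted labeled trees on n vertices, divided by n!.
For n = 6: 6^6 * 6^5 / 6! = 46656 * 7776/720 = 2519424/5.

2519424/5


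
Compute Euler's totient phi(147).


phi(n) counts integers in [1, n] coprime to n. Using the multiplicative formula phi(n) = n * prod_{p | n} (1 - 1/p):
147 = 3 * 7^2, so
phi(147) = 147 * (1 - 1/3) * (1 - 1/7) = 84.

84


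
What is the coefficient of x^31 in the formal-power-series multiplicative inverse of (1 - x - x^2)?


Let the inverse be f(x) = sum_{k>=0} a_k x^k. From f(x) * (1 - x - x^2) = 1 and matching coefficients:
 x^0: a_0 = 1.
 x^1: a_1 - a_0 = 0, so a_1 = 1.
 x^k (k >= 2): a_k - a_{k-1} - a_{k-2} = 0, i.e. a_k = a_{k-1} + a_{k-2}.
This is the Fibonacci-type recurrence shifted so that a_0 = a_1 = 1.
Iterating: a_0=1, a_1=1, a_2=2, a_3=3, a_4=5, a_5=8, a_6=13, a_7=21, a_8=34, a_9=55, ...
a_31 = 2178309.

2178309


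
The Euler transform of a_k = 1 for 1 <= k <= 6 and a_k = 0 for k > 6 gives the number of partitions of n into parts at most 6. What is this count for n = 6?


Partitions of 6 into parts at most 6:
Using generating function (1-x)^(-1)(1-x^2)^(-1)...(1-x^6)^(-1),
the coefficient of x^6 = 11

11


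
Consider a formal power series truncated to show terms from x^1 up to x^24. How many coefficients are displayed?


From x^1 to x^24 inclusive, the count is 24 - 1 + 1 = 24.

24


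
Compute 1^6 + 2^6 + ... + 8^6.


This power sum has a closed form given by Faulhaber's formula
sum_{k=1}^{m} k^p = (1 / (p + 1)) * sum_{j=0}^{p} C(p + 1, j) B_j m^(p + 1 - j),
but for small m direct computation is fastest:
1 + 64 + 729 + 4096 + 15625 + 46656 + 117649 + 262144 = 446964.

446964


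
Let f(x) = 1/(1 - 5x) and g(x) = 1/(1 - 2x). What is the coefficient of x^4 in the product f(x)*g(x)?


The coefficient of x^n in f*g is the Cauchy product: sum_{k=0}^{n} a^k * b^(n-k).
With a=5, b=2, n=4:
sum_{k=0}^{4} 5^k * 2^(4-k)
= 1031

1031


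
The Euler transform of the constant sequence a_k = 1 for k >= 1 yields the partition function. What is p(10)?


The Euler transform converts the sequence a_k = 1 into the number of integer partitions.
Using the recurrence or dynamic programming:
p(10) = 42

42


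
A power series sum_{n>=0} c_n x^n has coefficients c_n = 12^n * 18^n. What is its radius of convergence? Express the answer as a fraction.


By the root test (Cauchy-Hadamard), the radius is R = 1 / limsup_n |c_n|^(1/n).
Here |c_n|^(1/n) = (12^n * 18^n)^(1/n) = 12 * 18 = 216 for all n.
So R = 1/216 = 1/216.

1/216


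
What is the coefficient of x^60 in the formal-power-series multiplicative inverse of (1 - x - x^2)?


Let the inverse be f(x) = sum_{k>=0} a_k x^k. From f(x) * (1 - x - x^2) = 1 and matching coefficients:
 x^0: a_0 = 1.
 x^1: a_1 - a_0 = 0, so a_1 = 1.
 x^k (k >= 2): a_k - a_{k-1} - a_{k-2} = 0, i.e. a_k = a_{k-1} + a_{k-2}.
This is the Fibonacci-type recurrence shifted so that a_0 = a_1 = 1.
Iterating: a_0=1, a_1=1, a_2=2, a_3=3, a_4=5, a_5=8, a_6=13, a_7=21, a_8=34, a_9=55, ...
a_60 = 2504730781961.

2504730781961


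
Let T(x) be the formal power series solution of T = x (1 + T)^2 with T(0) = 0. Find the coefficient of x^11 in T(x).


Apply the Lagrange inversion formula: if T = x * phi(T) with phi(t) = (1 + t)^2, then [x^n] T = (1/n) [t^(n-1)] phi(t)^n = (1/n) [t^(n-1)] (1 + t)^(2n) = (1/n) C(2n, n-1).
Using the identity C(2n, n-1) = C(2n, n) * n / (n+1), the unscaled factor equals C(2n, n) / (n+1) = C_n, the n-th Catalan number.
For n = 11: C_11 = C(22, 11) / 12 = 705432/12 = 58786 = 58786.

58786


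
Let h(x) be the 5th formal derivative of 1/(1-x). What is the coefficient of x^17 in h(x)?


Differentiating 5 times: d^5/dx^5 [1/(1-x)] = 5!/(1-x)^6.
The expansion 1/(1-x)^6 = sum_{k>=0} C(k+5, 5) x^k, so the coefficient of x^n in 5!/(1-x)^6 is 5! * C(n+5, 5).
For n = 17: 120 * C(22, 5) = 120 * 26334 = 3160080

3160080


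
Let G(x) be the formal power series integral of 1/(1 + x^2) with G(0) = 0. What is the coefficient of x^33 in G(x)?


1/(1 + x^2) = sum_{j>=0} (-1)^j x^(2j). Integrating termwise with G(0) = 0:
G(x) = sum_{j>=0} (-1)^j x^(2j+1) / (2j+1) = arctan(x).
Only odd powers are nonzero. For x^33 write 33 = 2*16 + 1, giving
(-1)^16 / 33 = 1/33 = 1/33.

1/33


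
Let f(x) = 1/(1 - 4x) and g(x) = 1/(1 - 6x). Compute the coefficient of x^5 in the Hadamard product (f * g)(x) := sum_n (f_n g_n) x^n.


f has coefficients f_k = 4^k and g has coefficients g_k = 6^k, so the Hadamard product has coefficient (f*g)_k = 4^k * 6^k = 24^k.
For k = 5: 24^5 = 7962624.

7962624


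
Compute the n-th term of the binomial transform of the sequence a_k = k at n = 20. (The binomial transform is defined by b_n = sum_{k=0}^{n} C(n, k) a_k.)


With a_k = k, b_n = sum_{k=0}^{n} C(n, k) k. Using k * C(n, k) = n * C(n-1, k-1) gives b_n = n * sum_{k>=1} C(n-1, k-1) = n * 2^(n-1).
For n = 20: 20 * 2^19 = 20 * 524288 = 10485760.

10485760


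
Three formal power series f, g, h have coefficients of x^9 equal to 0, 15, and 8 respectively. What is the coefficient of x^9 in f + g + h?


Series addition is componentwise:
0 + 15 + 8
= 23

23


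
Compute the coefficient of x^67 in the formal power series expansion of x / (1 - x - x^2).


Let f(x) = sum_{k>=0} a_k x^k. Multiplying f(x) * (1 - x - x^2) = x and matching coefficients gives a_0 = 0, a_1 = 1, and a_k = a_{k-1} + a_{k-2} for k >= 2. These are the Fibonacci numbers F_k.
Iterating from F_0 = 0, F_1 = 1:
F_0=0, F_1=1, F_2=1, F_3=2, F_4=3, F_5=5, F_6=8, F_7=13, F_8=21, F_9=34, ...
F_67 = 44945570212853.

44945570212853


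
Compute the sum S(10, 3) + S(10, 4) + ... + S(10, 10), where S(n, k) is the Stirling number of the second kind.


By definition, S(n, k) counts partitions of an n-set into exactly k nonempty blocks.
Computing row n = 10 for k = 3..10:
S(10, k): 9330, 34105, 42525, 22827, 5880, 750, 45, 1
Sum = 115463.

115463


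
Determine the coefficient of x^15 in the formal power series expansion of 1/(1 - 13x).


The geometric series identity gives 1/(1 - c x) = sum_{k>=0} c^k x^k, so the coefficient of x^k is c^k.
Here c = 13 and k = 15.
Computing: 13^15 = 51185893014090757

51185893014090757
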